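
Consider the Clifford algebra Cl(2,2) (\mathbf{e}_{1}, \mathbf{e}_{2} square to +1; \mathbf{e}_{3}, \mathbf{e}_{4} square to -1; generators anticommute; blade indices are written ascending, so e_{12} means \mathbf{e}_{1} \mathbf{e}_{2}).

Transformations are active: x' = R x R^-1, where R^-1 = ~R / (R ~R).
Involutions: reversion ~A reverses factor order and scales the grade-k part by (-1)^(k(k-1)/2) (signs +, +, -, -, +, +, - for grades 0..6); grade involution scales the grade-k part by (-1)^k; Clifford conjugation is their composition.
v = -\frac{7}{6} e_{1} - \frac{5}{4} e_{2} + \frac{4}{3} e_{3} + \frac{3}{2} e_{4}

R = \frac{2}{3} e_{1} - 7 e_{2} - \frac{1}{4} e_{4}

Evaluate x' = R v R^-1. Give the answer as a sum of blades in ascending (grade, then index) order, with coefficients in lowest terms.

~R = \frac{2}{3} e_{1} - 7 e_{2} - \frac{1}{4} e_{4}, and R ~R = \frac{7111}{144}, so R^-1 = ~R / (\frac{7111}{144}).
R v = \frac{601}{72} - 9 e_{12} + \frac{8}{9} e_{13} + \frac{17}{24} e_{14} - \frac{28}{3} e_{23} - \frac{173}{16} e_{24} + \frac{1}{3} e_{34}
Answer: \frac{59393}{42666} e_{1} - \frac{31757}{28444} e_{2} - \frac{4}{3} e_{3} - \frac{22535}{14222} e_{4}


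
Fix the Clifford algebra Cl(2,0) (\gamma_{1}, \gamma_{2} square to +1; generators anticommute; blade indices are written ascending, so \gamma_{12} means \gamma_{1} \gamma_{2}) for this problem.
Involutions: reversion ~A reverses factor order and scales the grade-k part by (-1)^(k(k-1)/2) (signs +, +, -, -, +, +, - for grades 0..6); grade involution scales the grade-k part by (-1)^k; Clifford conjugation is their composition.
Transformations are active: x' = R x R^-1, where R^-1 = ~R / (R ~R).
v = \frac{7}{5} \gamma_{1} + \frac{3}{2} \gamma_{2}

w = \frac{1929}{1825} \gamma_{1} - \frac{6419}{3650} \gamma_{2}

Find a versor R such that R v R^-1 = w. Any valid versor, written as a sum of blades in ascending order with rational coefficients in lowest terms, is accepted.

Key observation: q(v) = q(w) = \frac{421}{100} (sandwiches preserve the norm), so R = v + w = \frac{4484}{1825} \gamma_{1} - \frac{472}{1825} \gamma_{2} works whenever it is invertible — the component of v along it is kept and (v - w)/2 reverses, sending v to w.
Answer: \frac{4484}{1825} \gamma_{1} - \frac{472}{1825} \gamma_{2}


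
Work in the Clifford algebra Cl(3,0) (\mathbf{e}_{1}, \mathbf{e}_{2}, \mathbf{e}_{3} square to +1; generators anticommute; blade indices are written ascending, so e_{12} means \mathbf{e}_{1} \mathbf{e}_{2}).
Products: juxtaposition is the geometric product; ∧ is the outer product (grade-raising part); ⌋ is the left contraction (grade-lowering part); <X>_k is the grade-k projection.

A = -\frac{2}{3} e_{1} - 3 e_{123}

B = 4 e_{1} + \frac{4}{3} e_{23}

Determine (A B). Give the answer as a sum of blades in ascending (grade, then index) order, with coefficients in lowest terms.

step 1: -\frac{8}{3} + 4 e_{1} - 12 e_{23} - \frac{8}{9} e_{123}
Answer: -\frac{8}{3} + 4 e_{1} - 12 e_{23} - \frac{8}{9} e_{123}


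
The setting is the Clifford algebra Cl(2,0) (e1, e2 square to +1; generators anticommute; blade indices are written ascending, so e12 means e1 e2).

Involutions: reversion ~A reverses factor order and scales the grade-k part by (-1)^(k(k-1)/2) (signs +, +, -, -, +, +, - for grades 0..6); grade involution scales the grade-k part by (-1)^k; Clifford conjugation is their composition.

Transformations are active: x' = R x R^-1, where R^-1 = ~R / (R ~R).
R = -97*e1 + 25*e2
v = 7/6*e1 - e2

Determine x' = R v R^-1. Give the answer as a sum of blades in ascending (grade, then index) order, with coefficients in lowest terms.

~R = -97*e1 + 25*e2, and R ~R = 10034, so R^-1 = ~R / (10034).
R v = -829/6 + 407/6*e12
Answer: 7549/5017*e1 + 9377/30102*e2


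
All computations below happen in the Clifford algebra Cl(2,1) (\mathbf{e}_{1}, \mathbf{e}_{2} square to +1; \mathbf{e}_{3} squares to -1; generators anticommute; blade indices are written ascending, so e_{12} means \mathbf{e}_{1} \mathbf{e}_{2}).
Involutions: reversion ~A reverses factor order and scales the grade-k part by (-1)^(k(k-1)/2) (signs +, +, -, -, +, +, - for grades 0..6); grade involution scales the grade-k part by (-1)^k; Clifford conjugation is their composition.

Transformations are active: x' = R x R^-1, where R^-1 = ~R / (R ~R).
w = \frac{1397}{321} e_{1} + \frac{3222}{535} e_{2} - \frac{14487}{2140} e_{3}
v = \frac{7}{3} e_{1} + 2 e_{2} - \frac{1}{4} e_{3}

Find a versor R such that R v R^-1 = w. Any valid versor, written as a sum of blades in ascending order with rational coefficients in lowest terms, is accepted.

A norm check does it: q(v) = q(w) = \frac{1351}{144}, hence R = v + w = \frac{2146}{321} e_{1} + \frac{4292}{535} e_{2} - \frac{7511}{1070} e_{3} realises the map — parallel part kept, (v - w)/2 negated, v carried to w.
Answer: \frac{2146}{321} e_{1} + \frac{4292}{535} e_{2} - \frac{7511}{1070} e_{3}


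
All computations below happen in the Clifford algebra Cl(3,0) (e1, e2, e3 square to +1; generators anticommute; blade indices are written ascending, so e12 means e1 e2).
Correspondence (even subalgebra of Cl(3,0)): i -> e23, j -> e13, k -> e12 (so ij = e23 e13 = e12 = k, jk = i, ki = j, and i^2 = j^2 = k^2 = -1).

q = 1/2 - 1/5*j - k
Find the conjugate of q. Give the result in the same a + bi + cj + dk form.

In blades: q = 1/2 - e12 - 1/5*e13.
Quaternion conjugation is reversion on the even subalgebra: the scalar is fixed and every grade-2 blade flips sign, giving 1/2 + e12 + 1/5*e13; translating back:
Answer: 1/2 + 1/5*j + k


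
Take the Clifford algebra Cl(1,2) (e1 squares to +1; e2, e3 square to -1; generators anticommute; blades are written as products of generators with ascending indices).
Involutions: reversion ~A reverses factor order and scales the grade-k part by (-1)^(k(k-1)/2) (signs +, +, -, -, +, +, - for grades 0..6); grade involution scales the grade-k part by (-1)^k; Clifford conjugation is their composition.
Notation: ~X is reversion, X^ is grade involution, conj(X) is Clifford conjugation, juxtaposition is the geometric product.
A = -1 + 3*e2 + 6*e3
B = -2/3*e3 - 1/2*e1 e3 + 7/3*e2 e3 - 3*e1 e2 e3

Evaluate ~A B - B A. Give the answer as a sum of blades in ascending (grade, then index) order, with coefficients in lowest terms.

first term: 4 - 3*e1 + 14*e2 - 19/3*e3 + 18*e1 e2 - 17/2*e1 e3 - 13/3*e2 e3 + 9/2*e1 e2 e3
second term: 4 + 3*e1 - 14*e2 + 23/3*e3 + 18*e1 e2 - 17/2*e1 e3 - 1/3*e2 e3 + 9/2*e1 e2 e3
Answer: -6*e1 + 28*e2 - 14*e3 - 4*e2 e3


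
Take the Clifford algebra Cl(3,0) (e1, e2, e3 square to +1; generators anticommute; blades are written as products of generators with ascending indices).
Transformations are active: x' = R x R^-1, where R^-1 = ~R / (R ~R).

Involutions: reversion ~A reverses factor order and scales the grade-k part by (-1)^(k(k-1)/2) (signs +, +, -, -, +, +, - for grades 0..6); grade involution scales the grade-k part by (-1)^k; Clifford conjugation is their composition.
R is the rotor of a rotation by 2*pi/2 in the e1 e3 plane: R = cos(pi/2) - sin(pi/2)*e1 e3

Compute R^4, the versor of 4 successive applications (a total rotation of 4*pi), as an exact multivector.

Because a rotor carries half the rotation angle, composing 4 copies of this e1 e3-plane rotor multiplies the phase: 4*(pi/2) = 2*pi, hence R^4 = cos(2*pi) - sin(2*pi)*e1 e3.
cos(2*pi) = 1 and sin(2*pi) = 0, so R^4 = 1. The total rotation 4*pi is 2 full turns, so every vector returns to itself, yet the rotor is +1, back on the identity sheet (an even number of 2*pi turns).
Answer: 1


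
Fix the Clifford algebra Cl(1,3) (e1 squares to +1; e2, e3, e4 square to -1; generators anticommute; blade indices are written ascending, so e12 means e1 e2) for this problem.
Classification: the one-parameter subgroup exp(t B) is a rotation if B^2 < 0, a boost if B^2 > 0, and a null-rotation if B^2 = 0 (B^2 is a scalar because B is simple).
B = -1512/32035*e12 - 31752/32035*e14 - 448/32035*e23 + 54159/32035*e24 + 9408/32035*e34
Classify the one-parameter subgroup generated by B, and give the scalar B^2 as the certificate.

B^2 term by term: the squares give (-1512/32035)^2*(e12)^2 + (-31752/32035)^2*(e14)^2 + (-448/32035)^2*(e23)^2 + (54159/32035)^2*(e24)^2 + (9408/32035)^2*(e34)^2 = 2286144/1026241225*(+1) + 1008189504/1026241225*(+1) + 200704/1026241225*(-1) + 2933197281/1026241225*(-1) + 88510464/1026241225*(-1) = -49/25 (each basis 2-blade squares to minus the product of its generators' squares); cross terms between blades sharing an index anticommute and cancel; the commuting (index-disjoint) pairs give grade-4 terms 2*c*c'*(blade product), which cancel blade by blade — e1234: -28449792/1026241225 + 28449792/1026241225 = 0 — confirming B is simple. So B^2 = -49/25.
Answer: rotation, certificate B^2 = -49/25. The class reads off the invariant scalar -49/25 directly.


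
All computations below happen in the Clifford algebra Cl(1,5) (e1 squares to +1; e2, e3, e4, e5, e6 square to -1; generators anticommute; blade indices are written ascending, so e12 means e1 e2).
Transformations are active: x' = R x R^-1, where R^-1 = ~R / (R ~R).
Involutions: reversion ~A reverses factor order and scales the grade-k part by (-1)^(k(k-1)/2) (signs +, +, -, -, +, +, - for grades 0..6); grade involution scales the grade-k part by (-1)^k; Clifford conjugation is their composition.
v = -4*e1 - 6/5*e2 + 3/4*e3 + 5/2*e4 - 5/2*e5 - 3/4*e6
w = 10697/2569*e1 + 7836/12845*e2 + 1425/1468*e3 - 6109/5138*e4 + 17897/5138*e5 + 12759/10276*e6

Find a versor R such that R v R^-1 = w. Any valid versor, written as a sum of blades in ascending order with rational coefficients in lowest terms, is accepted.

Here q(v) = q(w) = 187/200; the classical choice R = v + w = 421/2569*e1 - 7578/12845*e2 + 1263/734*e3 + 3368/2569*e4 + 2526/2569*e5 + 1263/2569*e6 then realises v -> w under the sandwich.
Answer: 421/2569*e1 - 7578/12845*e2 + 1263/734*e3 + 3368/2569*e4 + 2526/2569*e5 + 1263/2569*e6


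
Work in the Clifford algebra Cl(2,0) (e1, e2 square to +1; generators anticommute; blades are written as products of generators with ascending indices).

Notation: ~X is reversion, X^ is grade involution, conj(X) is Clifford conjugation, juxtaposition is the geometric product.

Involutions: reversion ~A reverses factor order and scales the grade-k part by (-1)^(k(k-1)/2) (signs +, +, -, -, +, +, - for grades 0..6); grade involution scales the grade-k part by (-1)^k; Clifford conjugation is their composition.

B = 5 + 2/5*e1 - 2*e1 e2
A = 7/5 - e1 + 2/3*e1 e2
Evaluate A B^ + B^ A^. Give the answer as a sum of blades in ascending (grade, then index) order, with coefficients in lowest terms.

first term: 131/15 - 139/25*e1 + 34/15*e2 + 8/15*e1 e2
second term: 119/15 + 111/25*e1 + 26/15*e2 + 8/15*e1 e2
Answer: 50/3 - 28/25*e1 + 4*e2 + 16/15*e1 e2


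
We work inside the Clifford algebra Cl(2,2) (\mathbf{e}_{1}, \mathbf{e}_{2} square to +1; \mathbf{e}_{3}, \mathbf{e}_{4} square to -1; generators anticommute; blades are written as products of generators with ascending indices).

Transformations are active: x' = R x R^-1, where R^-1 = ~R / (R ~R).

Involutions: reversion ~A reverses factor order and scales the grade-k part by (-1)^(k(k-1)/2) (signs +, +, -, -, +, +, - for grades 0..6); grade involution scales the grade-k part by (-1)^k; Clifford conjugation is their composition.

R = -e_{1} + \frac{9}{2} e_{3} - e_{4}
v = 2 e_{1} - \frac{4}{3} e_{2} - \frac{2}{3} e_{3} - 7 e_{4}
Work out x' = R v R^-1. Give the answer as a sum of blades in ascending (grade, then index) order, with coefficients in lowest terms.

~R = -e_{1} + \frac{9}{2} e_{3} - e_{4}, and R ~R = -\frac{81}{4}, so R^-1 = ~R / (-\frac{81}{4}).
R v = -6 + \frac{4}{3} e_{1} e_{2} - \frac{25}{3} e_{1} e_{3} + 9 e_{1} e_{4} + 6 e_{2} e_{3} - \frac{4}{3} e_{2} e_{4} - \frac{193}{6} e_{3} e_{4}
Answer: -\frac{70}{27} e_{1} + \frac{4}{3} e_{2} + \frac{10}{3} e_{3} + \frac{173}{27} e_{4}


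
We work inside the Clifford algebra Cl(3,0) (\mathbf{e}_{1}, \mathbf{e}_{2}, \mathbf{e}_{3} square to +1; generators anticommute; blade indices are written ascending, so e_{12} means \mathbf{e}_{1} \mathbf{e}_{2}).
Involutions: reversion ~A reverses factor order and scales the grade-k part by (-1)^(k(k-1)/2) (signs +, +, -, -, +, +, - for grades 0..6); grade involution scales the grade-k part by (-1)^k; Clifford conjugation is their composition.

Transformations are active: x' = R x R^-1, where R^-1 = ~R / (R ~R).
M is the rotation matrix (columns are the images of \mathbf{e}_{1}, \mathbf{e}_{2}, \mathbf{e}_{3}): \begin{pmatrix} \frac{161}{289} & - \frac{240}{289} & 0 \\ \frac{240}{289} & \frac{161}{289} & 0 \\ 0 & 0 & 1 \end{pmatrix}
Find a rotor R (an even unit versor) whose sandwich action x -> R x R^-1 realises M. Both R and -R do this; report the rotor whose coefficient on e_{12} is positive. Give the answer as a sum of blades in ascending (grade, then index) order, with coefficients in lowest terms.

Method: write R = a + b12*e_{12} + b13*e_{13} + b23*e_{23} with a^2 + b12^2 + b13^2 + b23^2 = 1 (so R^-1 = ~R). Expanding the columns R e_j ~R gives tr M = 4a^2 - 1 and, from the antisymmetric part, M21 - M12 = -4a*b12, M13 - M31 = 4a*b13, M32 - M23 = -4a*b23.
Here tr M = \frac{611}{289}, so a^2 = (1 + tr M)/4 = \frac{225}{289} and a = ±\frac{15}{17}. Taking a = \frac{15}{17}: M21 - M12 = \frac{480}{289}, M13 - M31 = 0, M32 - M23 = 0, giving b12 = -\frac{8}{17}, b13 = 0, b23 = 0, i.e. R = \frac{15}{17} - \frac{8}{17} e_{12}.
Its e_{12} coefficient is negative, so report the other preimage -R.
Answer: -\frac{15}{17} + \frac{8}{17} e_{12}. Sheet selection: the two-to-one cover makes ±R indistinguishable at the matrix level (trace \frac{611}{289}), so uniqueness comes from the required sign on e_{12}.


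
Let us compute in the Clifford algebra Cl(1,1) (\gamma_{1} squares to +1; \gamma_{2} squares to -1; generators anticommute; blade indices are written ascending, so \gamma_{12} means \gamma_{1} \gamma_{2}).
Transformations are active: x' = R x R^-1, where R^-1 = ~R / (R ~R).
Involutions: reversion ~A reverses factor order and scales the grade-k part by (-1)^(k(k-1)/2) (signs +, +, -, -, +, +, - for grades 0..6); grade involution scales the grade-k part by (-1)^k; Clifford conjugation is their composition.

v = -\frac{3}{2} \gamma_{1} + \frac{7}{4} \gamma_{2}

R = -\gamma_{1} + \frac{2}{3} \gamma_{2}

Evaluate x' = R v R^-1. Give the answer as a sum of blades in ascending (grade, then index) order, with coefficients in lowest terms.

~R = -\gamma_{1} + \frac{2}{3} \gamma_{2}, and R ~R = \frac{5}{9}, so R^-1 = ~R / (\frac{5}{9}).
R v = \frac{1}{3} - \frac{3}{4} \gamma_{12}
Answer: \frac{3}{10} \gamma_{1} - \frac{19}{20} \gamma_{2}


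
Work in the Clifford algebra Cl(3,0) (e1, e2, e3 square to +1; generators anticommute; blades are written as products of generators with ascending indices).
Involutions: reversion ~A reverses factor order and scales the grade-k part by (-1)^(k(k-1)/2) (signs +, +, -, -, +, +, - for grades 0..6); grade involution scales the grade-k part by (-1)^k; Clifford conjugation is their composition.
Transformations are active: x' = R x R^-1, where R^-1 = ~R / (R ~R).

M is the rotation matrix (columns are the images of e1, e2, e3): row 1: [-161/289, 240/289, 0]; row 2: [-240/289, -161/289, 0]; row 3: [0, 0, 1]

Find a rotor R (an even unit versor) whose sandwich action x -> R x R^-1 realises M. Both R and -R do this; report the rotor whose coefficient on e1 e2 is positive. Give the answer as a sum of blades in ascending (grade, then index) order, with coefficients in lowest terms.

Method: write R = a + b12*e1 e2 + b13*e1 e3 + b23*e2 e3 with a^2 + b12^2 + b13^2 + b23^2 = 1 (so R^-1 = ~R). Expanding the columns R e_j ~R gives tr M = 4a^2 - 1 and, from the antisymmetric part, M21 - M12 = -4a*b12, M13 - M31 = 4a*b13, M32 - M23 = -4a*b23.
Here tr M = -33/289, so a^2 = (1 + tr M)/4 = 64/289 and a = ±8/17. Taking a = 8/17: M21 - M12 = -480/289, M13 - M31 = 0, M32 - M23 = 0, giving b12 = 15/17, b13 = 0, b23 = 0, i.e. R = 8/17 + 15/17*e1 e2.
Its e1 e2 coefficient is already positive.
Answer: 8/17 + 15/17*e1 e2. Recall the cover is two-to-one: with M of trace -33/289, both preimages act alike, and the stated e1 e2 sign chooses the sheet.


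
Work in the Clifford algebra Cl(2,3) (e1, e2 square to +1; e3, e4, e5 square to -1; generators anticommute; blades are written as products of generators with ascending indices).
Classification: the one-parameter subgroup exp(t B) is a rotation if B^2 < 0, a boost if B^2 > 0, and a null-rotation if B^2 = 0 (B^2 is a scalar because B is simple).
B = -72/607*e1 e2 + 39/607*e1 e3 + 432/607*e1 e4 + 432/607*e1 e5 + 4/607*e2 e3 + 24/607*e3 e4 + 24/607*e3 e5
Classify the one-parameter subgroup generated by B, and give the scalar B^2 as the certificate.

B^2 term by term: the squares give (-72/607)^2*(e1 e2)^2 + (39/607)^2*(e1 e3)^2 + (432/607)^2*(e1 e4)^2 + (432/607)^2*(e1 e5)^2 + (4/607)^2*(e2 e3)^2 + (24/607)^2*(e3 e4)^2 + (24/607)^2*(e3 e5)^2 = 5184/368449*(-1) + 1521/368449*(+1) + 186624/368449*(+1) + 186624/368449*(+1) + 16/368449*(+1) + 576/368449*(-1) + 576/368449*(-1) = 1 (each basis 2-blade squares to minus the product of its generators' squares); cross terms between blades sharing an index anticommute and cancel; the commuting (index-disjoint) pairs give grade-4 terms 2*c*c'*(blade product), which cancel blade by blade — e1 e2 e3 e4: -3456/368449 + 3456/368449 = 0; e1 e2 e3 e5: -3456/368449 + 3456/368449 = 0; e1 e3 e4 e5: -20736/368449 + 20736/368449 = 0 — confirming B is simple. So B^2 = 1.
Answer: boost, certificate B^2 = 1. Check the certificate: B^2 = 1, and that sign is decisive whatever form B takes.


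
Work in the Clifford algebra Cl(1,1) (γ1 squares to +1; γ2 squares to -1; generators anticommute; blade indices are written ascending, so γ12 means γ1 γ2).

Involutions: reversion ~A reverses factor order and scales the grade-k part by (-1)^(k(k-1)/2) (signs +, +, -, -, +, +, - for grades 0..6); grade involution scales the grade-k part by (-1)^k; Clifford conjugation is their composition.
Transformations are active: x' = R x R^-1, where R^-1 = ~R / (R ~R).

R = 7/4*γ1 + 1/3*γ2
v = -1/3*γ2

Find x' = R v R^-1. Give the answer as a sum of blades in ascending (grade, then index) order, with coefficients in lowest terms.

~R = 7/4*γ1 + 1/3*γ2, and R ~R = 425/144, so R^-1 = ~R / (425/144).
R v = 1/9 - 7/12*γ12
Answer: 56/425*γ1 + 457/1275*γ2


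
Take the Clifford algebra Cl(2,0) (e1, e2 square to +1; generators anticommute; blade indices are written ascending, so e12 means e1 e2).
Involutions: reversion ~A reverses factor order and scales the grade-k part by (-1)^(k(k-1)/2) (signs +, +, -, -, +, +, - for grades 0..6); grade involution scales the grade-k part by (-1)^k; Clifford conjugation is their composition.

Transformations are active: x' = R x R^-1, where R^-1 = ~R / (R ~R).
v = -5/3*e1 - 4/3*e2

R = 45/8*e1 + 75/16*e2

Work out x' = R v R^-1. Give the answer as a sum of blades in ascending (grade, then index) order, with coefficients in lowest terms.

~R = 45/8*e1 + 75/16*e2, and R ~R = 13725/256, so R^-1 = ~R / (13725/256).
R v = -125/8 + 5/16*e12
Answer: -295/183*e1 - 256/183*e2


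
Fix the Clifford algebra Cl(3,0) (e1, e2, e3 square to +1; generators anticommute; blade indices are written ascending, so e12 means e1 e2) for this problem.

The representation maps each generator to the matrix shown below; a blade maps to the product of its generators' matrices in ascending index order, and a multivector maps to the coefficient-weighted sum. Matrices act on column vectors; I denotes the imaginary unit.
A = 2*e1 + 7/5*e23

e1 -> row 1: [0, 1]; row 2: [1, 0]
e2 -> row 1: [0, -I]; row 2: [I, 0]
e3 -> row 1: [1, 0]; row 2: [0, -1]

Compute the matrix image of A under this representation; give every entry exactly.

Bivector images (products of the table entries): rho(e23) = rho(e2)rho(e3) = row 1: [0, I]; row 2: [I, 0].
M = (2)*rho(e1) + (7/5)*rho(e23), summed entrywise:
Answer: row 1: [0, 2 + 7*I/5]; row 2: [2 + 7*I/5, 0]


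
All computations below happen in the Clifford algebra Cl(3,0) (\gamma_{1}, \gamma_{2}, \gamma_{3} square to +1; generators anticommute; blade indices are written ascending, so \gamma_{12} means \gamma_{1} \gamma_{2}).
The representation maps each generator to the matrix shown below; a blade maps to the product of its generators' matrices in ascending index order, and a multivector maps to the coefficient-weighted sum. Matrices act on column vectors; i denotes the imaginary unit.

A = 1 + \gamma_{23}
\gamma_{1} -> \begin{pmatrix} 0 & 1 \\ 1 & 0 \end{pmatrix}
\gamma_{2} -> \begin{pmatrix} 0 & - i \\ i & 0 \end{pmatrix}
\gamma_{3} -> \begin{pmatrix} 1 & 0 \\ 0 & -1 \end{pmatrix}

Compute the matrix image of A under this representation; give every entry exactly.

Bivector images (products of the table entries): rho(\gamma_{23}) = rho(\gamma_{2})rho(\gamma_{3}) = \begin{pmatrix} 0 & i \\ i & 0 \end{pmatrix}.
M = (1)*1 + (1)*rho(\gamma_{23}), summed entrywise (1 is the identity matrix):
Answer: \begin{pmatrix} 1 & i \\ i & 1 \end{pmatrix}


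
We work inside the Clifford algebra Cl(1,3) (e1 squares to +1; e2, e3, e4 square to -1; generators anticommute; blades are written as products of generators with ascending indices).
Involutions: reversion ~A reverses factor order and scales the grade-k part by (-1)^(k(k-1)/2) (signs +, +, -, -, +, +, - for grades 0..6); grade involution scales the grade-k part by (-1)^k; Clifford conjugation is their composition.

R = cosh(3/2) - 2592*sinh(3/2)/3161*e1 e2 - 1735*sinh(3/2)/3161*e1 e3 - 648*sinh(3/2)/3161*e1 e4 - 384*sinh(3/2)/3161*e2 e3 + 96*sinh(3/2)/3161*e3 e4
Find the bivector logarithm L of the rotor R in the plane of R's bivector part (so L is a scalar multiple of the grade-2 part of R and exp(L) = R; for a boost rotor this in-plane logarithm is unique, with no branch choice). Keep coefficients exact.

The scalar part of R is cosh(3/2), which determines |rapidity| via cosh; the sign lives in the bivector part, and pairing them (bivector part over sinh of the rapidity = the plane) gives the unique in-plane L = rapidity * plane.
Concretely: cosh(rapidity) = cosh(3/2) gives rapidity = ±3/2, and since rapidity/sinh(rapidity) is even the sign is immaterial: L = (rapidity/sinh(rapidity)) * <R>_2 = (3/(2*sinh(3/2))) * <R>_2.
Answer: -3888/3161*e1 e2 - 5205/6322*e1 e3 - 972/3161*e1 e4 - 576/3161*e2 e3 + 144/3161*e3 e4


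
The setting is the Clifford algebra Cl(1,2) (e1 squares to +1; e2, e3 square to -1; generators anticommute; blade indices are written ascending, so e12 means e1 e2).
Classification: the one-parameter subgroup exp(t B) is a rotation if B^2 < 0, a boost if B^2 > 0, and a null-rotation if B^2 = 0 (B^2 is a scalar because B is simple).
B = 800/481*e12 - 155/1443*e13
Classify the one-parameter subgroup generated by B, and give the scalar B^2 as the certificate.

B^2 term by term: the squares give (800/481)^2*(e12)^2 + (-155/1443)^2*(e13)^2 = 640000/231361*(+1) + 24025/2082249*(+1) = 25/9 (each basis 2-blade squares to minus the product of its generators' squares); cross terms between blades sharing an index anticommute and cancel. So B^2 = 25/9.
Answer: boost, certificate B^2 = 25/9. Why this suffices: the scalar 25/9 survives any versor conjugation, so its sign alone determines the class however B is presented.


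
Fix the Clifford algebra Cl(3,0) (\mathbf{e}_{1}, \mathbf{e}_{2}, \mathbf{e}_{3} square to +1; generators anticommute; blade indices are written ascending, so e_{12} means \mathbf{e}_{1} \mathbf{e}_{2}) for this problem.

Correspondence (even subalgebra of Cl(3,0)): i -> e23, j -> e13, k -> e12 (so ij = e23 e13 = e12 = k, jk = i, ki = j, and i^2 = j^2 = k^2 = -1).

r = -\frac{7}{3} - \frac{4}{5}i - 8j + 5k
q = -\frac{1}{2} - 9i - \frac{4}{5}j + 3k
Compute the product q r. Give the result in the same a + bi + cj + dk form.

In blades: q = -\frac{1}{2} + 3 e_{12} - \frac{4}{5} e_{13} - 9 e_{23}, r = -\frac{7}{3} + 5 e_{12} - 8 e_{13} - \frac{4}{5} e_{23}.
Distribute q over r term by term (generator squares from the signature, products reordered to ascending indices): (-\frac{1}{2})*r = \frac{7}{6} - \frac{5}{2} e_{12} + 4 e_{13} + \frac{2}{5} e_{23}; (3 e_{12})*r = -15 - 7 e_{12} - \frac{12}{5} e_{13} + 24 e_{23}; (-\frac{4}{5} e_{13})*r = -\frac{32}{5} - \frac{16}{25} e_{12} + \frac{28}{15} e_{13} - 4 e_{23}; (-9 e_{23})*r = -\frac{36}{5} + 72 e_{12} + 45 e_{13} + 21 e_{23}.
Sum: -\frac{823}{30} + \frac{3093}{50} e_{12} + \frac{727}{15} e_{13} + \frac{207}{5} e_{23}; translating back through the correspondence:
Answer: -\frac{823}{30} + \frac{207}{5}i + \frac{727}{15}j + \frac{3093}{50}k


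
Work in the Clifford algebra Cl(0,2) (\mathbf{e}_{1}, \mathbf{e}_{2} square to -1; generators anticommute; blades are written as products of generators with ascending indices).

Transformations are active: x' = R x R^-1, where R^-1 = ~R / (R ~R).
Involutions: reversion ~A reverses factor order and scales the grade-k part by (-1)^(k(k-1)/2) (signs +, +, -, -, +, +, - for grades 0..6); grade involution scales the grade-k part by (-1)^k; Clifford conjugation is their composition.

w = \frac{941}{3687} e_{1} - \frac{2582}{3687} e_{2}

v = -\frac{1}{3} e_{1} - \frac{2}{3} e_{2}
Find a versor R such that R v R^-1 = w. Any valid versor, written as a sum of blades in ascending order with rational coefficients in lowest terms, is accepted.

Since q(v) = q(w) = -\frac{5}{9}, the sum R = v + w = -\frac{96}{1229} e_{1} - \frac{1680}{1229} e_{2} does the job whenever invertible.
Answer: -\frac{96}{1229} e_{1} - \frac{1680}{1229} e_{2}


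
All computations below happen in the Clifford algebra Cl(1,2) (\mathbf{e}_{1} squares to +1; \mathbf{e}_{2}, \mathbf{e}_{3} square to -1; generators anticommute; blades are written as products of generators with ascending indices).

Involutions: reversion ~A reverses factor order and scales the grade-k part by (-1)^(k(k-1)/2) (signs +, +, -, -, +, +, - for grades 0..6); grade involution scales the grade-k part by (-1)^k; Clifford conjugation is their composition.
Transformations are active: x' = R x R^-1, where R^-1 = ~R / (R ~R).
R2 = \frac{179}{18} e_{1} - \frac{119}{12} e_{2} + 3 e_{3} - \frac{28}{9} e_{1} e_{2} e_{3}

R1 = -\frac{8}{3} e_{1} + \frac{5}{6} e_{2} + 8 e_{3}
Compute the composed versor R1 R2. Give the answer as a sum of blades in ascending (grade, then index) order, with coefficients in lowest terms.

Distribute over the terms of R1 (each basis-blade product reordered to ascending indices, repeated generators contracted through their squares):
(-\frac{8}{3} e_{1}) R2 = -\frac{716}{27} + \frac{238}{9} e_{1} e_{2} - 8 e_{1} e_{3} + \frac{224}{27} e_{2} e_{3}
(\frac{5}{6} e_{2}) R2 = \frac{595}{72} - \frac{895}{108} e_{1} e_{2} - \frac{70}{27} e_{1} e_{3} + \frac{5}{2} e_{2} e_{3}
(8 e_{3}) R2 = -24 + \frac{224}{9} e_{1} e_{2} - \frac{716}{9} e_{1} e_{3} + \frac{238}{3} e_{2} e_{3}
Summing the partial products and collecting blades:
Answer: -\frac{9127}{216} + \frac{4649}{108} e_{1} e_{2} - \frac{2434}{27} e_{1} e_{3} + \frac{4867}{54} e_{2} e_{3}


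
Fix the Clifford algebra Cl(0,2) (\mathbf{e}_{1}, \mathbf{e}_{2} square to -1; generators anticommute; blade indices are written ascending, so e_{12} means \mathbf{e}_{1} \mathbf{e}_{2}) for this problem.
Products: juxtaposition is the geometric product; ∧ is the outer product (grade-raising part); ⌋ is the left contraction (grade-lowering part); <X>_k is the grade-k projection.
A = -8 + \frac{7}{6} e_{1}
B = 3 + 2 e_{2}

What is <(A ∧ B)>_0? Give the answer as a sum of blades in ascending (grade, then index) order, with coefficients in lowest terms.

step 1: -24 + \frac{7}{2} e_{1} - 16 e_{2} + \frac{7}{3} e_{12}
step 2: -24
Answer: -24


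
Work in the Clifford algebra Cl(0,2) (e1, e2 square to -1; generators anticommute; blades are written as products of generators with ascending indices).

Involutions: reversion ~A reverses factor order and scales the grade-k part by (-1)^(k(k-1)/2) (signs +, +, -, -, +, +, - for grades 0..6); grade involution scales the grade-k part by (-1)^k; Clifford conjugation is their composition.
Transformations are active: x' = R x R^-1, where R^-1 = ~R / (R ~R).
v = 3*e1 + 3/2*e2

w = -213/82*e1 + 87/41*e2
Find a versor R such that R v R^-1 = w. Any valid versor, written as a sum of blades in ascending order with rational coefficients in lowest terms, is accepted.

Reasoning: v^2 = w^2 = -45/4 since conjugation preserves the quadratic form; R = v + w = 33/82*e1 + 297/82*e2 is then valid when invertible, keeping its own part and reversing (v - w)/2.
Answer: 33/82*e1 + 297/82*e2


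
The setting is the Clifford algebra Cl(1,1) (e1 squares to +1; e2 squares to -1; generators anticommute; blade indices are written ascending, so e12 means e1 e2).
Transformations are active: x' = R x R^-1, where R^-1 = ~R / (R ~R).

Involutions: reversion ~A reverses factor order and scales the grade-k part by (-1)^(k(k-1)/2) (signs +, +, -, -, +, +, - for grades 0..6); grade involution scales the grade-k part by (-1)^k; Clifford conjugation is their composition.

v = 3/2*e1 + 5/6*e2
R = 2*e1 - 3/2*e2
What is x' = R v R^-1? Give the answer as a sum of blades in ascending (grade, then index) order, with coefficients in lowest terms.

~R = 2*e1 - 3/2*e2, and R ~R = 7/4, so R^-1 = ~R / (7/4).
R v = 17/4 + 47/12*e12
Answer: 115/14*e1 - 341/42*e2


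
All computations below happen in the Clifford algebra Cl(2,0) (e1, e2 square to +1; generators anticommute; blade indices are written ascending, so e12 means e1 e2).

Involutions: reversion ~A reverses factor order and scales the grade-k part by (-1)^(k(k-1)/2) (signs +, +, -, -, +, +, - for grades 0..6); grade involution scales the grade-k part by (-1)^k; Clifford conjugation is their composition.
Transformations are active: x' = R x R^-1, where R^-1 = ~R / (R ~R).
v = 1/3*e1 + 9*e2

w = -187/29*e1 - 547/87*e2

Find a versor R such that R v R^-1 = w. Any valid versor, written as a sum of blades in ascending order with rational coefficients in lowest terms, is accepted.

Key observation: q(v) = q(w) = 730/9 (sandwiches preserve the norm), so R = v + w = -532/87*e1 + 236/87*e2 works whenever it is invertible — the component of v along it is kept and (v - w)/2 reverses, sending v to w.
Answer: -532/87*e1 + 236/87*e2


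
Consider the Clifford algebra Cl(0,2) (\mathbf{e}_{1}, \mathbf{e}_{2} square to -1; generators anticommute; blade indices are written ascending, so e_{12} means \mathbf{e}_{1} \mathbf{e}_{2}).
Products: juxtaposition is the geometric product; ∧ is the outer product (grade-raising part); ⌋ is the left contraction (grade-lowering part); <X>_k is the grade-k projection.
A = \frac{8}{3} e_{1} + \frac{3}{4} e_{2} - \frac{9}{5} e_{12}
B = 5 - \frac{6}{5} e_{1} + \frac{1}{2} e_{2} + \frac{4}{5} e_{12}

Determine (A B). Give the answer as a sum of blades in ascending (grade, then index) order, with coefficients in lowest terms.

step 1: \frac{853}{200} + \frac{89}{6} e_{1} + \frac{1133}{300} e_{2} - \frac{203}{30} e_{12}
Answer: \frac{853}{200} + \frac{89}{6} e_{1} + \frac{1133}{300} e_{2} - \frac{203}{30} e_{12}


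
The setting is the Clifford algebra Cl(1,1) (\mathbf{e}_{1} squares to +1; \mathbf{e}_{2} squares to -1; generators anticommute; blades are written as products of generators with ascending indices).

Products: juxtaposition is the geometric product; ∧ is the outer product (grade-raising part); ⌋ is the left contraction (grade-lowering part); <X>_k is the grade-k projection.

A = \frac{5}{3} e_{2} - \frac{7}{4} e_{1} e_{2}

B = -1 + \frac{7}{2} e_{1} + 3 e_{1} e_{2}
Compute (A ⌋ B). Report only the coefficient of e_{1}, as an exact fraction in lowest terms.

step 1: -\frac{21}{4} + 5 e_{1}
Answer: 5


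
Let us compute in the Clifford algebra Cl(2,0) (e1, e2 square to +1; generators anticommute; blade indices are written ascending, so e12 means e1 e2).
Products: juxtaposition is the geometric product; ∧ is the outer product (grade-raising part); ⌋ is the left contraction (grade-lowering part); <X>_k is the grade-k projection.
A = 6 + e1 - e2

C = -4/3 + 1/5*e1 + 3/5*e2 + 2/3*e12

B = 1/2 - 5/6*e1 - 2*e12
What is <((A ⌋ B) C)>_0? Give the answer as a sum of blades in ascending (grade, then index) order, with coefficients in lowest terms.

step 1: 13/6 - 7*e1 - 2*e2 - 12*e12
step 2: 113/45 + 39/10*e1 + 17/10*e2 + 614/45*e12
step 3: 113/45
Answer: 113/45


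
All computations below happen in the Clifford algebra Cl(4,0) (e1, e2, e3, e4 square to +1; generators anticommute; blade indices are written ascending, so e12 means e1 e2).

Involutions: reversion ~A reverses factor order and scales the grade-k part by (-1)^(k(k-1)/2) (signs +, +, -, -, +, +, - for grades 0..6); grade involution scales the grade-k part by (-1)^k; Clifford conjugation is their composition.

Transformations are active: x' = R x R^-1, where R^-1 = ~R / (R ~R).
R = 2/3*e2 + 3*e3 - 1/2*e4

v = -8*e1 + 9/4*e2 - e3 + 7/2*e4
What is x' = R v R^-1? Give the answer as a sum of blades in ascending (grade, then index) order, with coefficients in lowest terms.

~R = 2/3*e2 + 3*e3 - 1/2*e4, and R ~R = 349/36, so R^-1 = ~R / (349/36).
R v = -13/4 + 16/3*e12 + 24*e13 - 4*e14 - 89/12*e23 + 83/24*e24 + 10*e34
Answer: 8*e1 - 3765/1396*e2 - 353/349*e3 - 2209/698*e4


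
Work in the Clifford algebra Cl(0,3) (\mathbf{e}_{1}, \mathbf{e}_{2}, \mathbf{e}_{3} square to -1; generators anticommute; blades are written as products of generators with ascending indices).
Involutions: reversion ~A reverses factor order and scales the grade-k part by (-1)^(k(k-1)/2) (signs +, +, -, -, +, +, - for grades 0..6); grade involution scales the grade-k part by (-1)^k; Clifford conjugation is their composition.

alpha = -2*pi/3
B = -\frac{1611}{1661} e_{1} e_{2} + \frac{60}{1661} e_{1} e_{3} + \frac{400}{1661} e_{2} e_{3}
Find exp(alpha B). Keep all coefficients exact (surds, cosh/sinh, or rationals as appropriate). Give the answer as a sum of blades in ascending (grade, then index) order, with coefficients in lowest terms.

B^2 term by term: the squares give (-\frac{1611}{1661})^2*(e_{1} e_{2})^2 + (\frac{60}{1661})^2*(e_{1} e_{3})^2 + (\frac{400}{1661})^2*(e_{2} e_{3})^2 = \frac{2595321}{2758921}*(-1) + \frac{3600}{2758921}*(-1) + \frac{160000}{2758921}*(-1) = -1 (each basis 2-blade squares to minus the product of its generators' squares); cross terms between blades sharing an index anticommute and cancel. So B^2 = -1.
B^2 = -1 — since the square is negative, the closed form is circular: l = 1, alpha*l = - \frac{2 \pi}{3}, so exp(alpha B) = cos(- \frac{2 \pi}{3}) + (sin(- \frac{2 \pi}{3})/1)*B = - \frac{1}{2} + (- \frac{\sqrt{3}}{2})*B.
Answer: - \frac{1}{2} + \frac{1611 \sqrt{3}}{3322} e_{1} e_{2} - \frac{30 \sqrt{3}}{1661} e_{1} e_{3} - \frac{200 \sqrt{3}}{1661} e_{2} e_{3}


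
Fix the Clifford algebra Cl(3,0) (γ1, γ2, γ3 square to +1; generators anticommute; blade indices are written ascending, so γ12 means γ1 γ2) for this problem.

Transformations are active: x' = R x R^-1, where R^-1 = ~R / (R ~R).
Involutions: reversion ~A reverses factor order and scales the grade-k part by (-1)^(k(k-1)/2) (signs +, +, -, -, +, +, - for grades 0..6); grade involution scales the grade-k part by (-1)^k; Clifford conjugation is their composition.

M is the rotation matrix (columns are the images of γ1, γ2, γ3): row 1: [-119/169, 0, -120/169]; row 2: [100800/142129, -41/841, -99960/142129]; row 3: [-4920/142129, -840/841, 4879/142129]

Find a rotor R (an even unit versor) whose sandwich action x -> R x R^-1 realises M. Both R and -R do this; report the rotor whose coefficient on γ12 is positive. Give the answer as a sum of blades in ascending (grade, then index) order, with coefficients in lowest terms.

Method: write R = a + b12*γ12 + b13*γ13 + b23*γ23 with a^2 + b12^2 + b13^2 + b23^2 = 1 (so R^-1 = ~R). Expanding the columns R e_j ~R gives tr M = 4a^2 - 1 and, from the antisymmetric part, M21 - M12 = -4a*b12, M13 - M31 = 4a*b13, M32 - M23 = -4a*b23.
Here tr M = -102129/142129, so a^2 = (1 + tr M)/4 = 10000/142129 and a = ±100/377. Taking a = 100/377: M21 - M12 = 100800/142129, M13 - M31 = -96000/142129, M32 - M23 = -42000/142129, giving b12 = -252/377, b13 = -240/377, b23 = 105/377, i.e. R = 100/377 - 252/377*γ12 - 240/377*γ13 + 105/377*γ23.
Its γ12 coefficient is negative, so report the other preimage -R.
Answer: -100/377 + 252/377*γ12 + 240/377*γ13 - 105/377*γ23. Key observation: the double cover Spin(3) -> SO(3) sends R and -R to the same matrix (trace -102129/142129 here), so the stated sign of the γ12 coefficient is what selects one sheet.


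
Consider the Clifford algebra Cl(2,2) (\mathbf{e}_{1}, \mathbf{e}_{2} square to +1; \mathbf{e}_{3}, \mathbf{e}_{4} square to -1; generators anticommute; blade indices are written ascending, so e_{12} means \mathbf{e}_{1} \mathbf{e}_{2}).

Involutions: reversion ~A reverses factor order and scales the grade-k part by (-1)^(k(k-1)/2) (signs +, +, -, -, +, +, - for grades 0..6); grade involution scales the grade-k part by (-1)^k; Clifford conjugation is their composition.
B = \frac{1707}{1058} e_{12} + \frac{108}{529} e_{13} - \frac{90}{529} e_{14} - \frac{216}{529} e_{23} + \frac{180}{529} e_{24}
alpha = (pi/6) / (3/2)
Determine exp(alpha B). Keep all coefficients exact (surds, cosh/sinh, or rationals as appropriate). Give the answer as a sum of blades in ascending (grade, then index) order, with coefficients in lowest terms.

B^2 term by term: the squares give (\frac{1707}{1058})^2*(e_{12})^2 + (\frac{108}{529})^2*(e_{13})^2 + (-\frac{90}{529})^2*(e_{14})^2 + (-\frac{216}{529})^2*(e_{23})^2 + (\frac{180}{529})^2*(e_{24})^2 = \frac{2913849}{1119364}*(-1) + \frac{11664}{279841}*(+1) + \frac{8100}{279841}*(+1) + \frac{46656}{279841}*(+1) + \frac{32400}{279841}*(+1) = -\frac{9}{4} (each basis 2-blade squares to minus the product of its generators' squares); cross terms between blades sharing an index anticommute and cancel; the commuting (index-disjoint) pairs give grade-4 terms 2*c*c'*(blade product), which cancel blade by blade — e_{1234}: -\frac{38880}{279841} + \frac{38880}{279841} = 0 — confirming B is simple. So B^2 = -\frac{9}{4}.
B^2 = -\frac{9}{4} — since the square is negative, the closed form is circular: l = \frac{3}{2}, alpha*l = \frac{\pi}{6}, so exp(alpha B) = cos(\frac{\pi}{6}) + (sin(\frac{\pi}{6})/(\frac{3}{2}))*B = \frac{\sqrt{3}}{2} + (\frac{1}{3})*B.
Answer: \frac{\sqrt{3}}{2} + \frac{569}{1058} e_{12} + \frac{36}{529} e_{13} - \frac{30}{529} e_{14} - \frac{72}{529} e_{23} + \frac{60}{529} e_{24}


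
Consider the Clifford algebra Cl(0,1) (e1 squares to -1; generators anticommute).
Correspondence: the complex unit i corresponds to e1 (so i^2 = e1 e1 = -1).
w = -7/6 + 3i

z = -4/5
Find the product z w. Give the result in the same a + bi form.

In blades: z = -4/5, w = -7/6 + 3*e1.
Distribute z over w term by term (generator squares from the signature, products reordered to ascending indices): (-4/5)*w = 14/15 - 12/5*e1.
Sum: 14/15 - 12/5*e1; translating back through the correspondence:
Answer: 14/15 - 12/5*i


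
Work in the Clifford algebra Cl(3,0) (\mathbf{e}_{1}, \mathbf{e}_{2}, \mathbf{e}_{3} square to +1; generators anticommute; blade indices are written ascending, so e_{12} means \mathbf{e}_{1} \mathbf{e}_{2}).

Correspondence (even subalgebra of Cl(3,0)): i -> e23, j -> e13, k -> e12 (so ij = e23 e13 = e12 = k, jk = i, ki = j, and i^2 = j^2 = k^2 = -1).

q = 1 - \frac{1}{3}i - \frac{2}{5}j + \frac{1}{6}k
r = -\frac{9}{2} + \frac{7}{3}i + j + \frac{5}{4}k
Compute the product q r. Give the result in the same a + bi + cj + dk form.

In blades: q = 1 + \frac{1}{6} e_{12} - \frac{2}{5} e_{13} - \frac{1}{3} e_{23}, r = -\frac{9}{2} + \frac{5}{4} e_{12} + e_{13} + \frac{7}{3} e_{23}.
Distribute q over r term by term (generator squares from the signature, products reordered to ascending indices): (1)*r = -\frac{9}{2} + \frac{5}{4} e_{12} + e_{13} + \frac{7}{3} e_{23}; (\frac{1}{6} e_{12})*r = -\frac{5}{24} - \frac{3}{4} e_{12} + \frac{7}{18} e_{13} - \frac{1}{6} e_{23}; (-\frac{2}{5} e_{13})*r = \frac{2}{5} + \frac{14}{15} e_{12} + \frac{9}{5} e_{13} - \frac{1}{2} e_{23}; (-\frac{1}{3} e_{23})*r = \frac{7}{9} - \frac{1}{3} e_{12} + \frac{5}{12} e_{13} + \frac{3}{2} e_{23}.
Sum: -\frac{1271}{360} + \frac{11}{10} e_{12} + \frac{649}{180} e_{13} + \frac{19}{6} e_{23}; translating back through the correspondence:
Answer: -\frac{1271}{360} + \frac{19}{6}i + \frac{649}{180}j + \frac{11}{10}k
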